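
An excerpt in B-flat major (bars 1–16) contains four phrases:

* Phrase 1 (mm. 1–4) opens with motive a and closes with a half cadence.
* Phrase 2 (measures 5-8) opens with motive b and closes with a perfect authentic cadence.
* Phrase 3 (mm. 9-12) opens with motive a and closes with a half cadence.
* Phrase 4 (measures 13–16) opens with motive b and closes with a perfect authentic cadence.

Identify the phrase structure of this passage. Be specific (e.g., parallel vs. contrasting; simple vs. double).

repeated period

The cadence pattern HC–PAC–HC–PAC is weak–strong twice, and phrases 3–4 restate phrases 1–2: a period heard twice, not a double period (which would end weakly at phrase 2).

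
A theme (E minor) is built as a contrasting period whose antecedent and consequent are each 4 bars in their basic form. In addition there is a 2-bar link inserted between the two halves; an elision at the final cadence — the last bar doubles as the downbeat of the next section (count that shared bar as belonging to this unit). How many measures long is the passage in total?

10 measures

Basic contrasting period: 4 + 4 = 8 bars.
8 (basic form) + 2 (link) = 10.
The elision shares a bar with the next section but does not change this unit's count.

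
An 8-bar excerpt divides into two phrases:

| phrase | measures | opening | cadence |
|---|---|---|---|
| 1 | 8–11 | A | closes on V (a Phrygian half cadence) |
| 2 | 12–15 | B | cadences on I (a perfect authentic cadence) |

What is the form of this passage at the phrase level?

contrasting period

Phrase 1 ends with a Phrygian half cadence (weaker) and phrase 2 with a perfect authentic cadence (stronger): antecedent + consequent = a period.
The two phrases open with different material (A / B), so the period is contrasting.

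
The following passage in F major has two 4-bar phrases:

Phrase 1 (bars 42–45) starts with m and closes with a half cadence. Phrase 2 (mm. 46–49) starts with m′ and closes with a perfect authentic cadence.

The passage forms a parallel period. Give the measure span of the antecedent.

The antecedent is the phrase ending with the weaker cadence (half cadence, phrase 1) and the consequent the one ending more conclusively (perfect authentic cadence, phrase 2); the antecedent is measures 42-45.

measures 42–45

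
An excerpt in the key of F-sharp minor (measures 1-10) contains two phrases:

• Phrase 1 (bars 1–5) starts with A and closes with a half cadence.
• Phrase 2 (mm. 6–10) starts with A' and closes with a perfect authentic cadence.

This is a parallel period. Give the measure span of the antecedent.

The phrase ending with the weaker cadence (half cadence) is the antecedent; the one ending more conclusively (perfect authentic cadence) is the consequent. The antecedent is measures 1–5.

measures 1–5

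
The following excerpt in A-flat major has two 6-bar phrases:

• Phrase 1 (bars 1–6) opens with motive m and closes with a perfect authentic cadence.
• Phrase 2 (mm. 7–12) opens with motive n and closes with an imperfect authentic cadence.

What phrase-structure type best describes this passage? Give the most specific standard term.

The second phrase closes with an imperfect authentic cadence, which is not stronger than the first phrase's perfect authentic cadence; without a weak→strong cadential pair there is no antecedent–consequent relationship, so this is a phrase group rather than a period.

phrase group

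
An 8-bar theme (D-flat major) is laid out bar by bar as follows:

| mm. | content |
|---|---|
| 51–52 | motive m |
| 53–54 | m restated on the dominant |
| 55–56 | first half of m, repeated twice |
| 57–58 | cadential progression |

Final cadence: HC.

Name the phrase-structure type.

sentence

Basic idea (measures 51-52) + its repetition (mm. 53–54) form the presentation; fragmentation and cadence (mm. 55–58) form the continuation — the 8-bar whole is a sentence.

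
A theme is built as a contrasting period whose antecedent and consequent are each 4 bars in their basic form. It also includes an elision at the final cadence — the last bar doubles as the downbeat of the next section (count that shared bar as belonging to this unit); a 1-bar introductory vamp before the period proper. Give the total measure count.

9 measures

Basic contrasting period: 4 + 4 = 8 bars.
8 (basic form) + 1 (introduction) = 9.
The elision shares a bar with the next section but does not change this unit's count.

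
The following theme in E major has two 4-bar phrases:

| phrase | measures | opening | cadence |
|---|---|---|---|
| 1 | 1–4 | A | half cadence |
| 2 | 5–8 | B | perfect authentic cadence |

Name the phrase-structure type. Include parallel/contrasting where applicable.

contrasting period

Phrase 1 ends with a half cadence (weaker) and phrase 2 with a perfect authentic cadence (stronger): antecedent + consequent = a period.
The two phrases open with different material (A / B), so the period is contrasting.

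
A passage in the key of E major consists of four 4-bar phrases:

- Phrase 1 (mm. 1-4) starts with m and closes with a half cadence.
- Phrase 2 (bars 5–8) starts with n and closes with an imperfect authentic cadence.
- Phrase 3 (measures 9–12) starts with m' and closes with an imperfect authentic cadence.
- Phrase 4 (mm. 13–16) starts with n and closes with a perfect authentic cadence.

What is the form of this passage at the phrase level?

parallel double period

Four phrases in two halves: the first half (mm. 1-8) ends with an imperfect authentic cadence, the second (bars 9-16) with a perfect authentic cadence — a large antecedent–consequent pair, i.e. a double period.
Phrase 3 begins with the same material as phrase 1, making it parallel.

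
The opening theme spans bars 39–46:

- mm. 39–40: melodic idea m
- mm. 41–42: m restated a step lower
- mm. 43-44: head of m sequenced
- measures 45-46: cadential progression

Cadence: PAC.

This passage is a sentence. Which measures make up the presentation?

The presentation of a sentence is the basic idea (mm. 39-40) plus its repetition (mm. 41–42); the presentation is therefore mm. 39–42.

measures 39–42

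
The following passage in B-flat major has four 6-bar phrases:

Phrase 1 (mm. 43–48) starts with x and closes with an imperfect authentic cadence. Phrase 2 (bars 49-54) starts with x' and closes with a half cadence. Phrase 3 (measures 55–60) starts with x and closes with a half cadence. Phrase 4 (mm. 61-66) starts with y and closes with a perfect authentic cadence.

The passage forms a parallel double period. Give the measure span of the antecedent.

measures 43–54

In a double period the four phrases pair into a large antecedent (phrases 1–2, ending half cadence) and a large consequent (phrases 3–4, ending perfect authentic cadence). The antecedent spans mm. 43–54.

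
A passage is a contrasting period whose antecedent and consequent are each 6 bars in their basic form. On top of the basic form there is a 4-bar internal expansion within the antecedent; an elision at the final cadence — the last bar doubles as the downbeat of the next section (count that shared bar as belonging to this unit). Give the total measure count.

16 measures

Basic contrasting period: 6 + 6 = 12 bars.
12 (basic form) + 4 (internal expansion) = 16.
The elision shares a bar with the next section but does not change this unit's count.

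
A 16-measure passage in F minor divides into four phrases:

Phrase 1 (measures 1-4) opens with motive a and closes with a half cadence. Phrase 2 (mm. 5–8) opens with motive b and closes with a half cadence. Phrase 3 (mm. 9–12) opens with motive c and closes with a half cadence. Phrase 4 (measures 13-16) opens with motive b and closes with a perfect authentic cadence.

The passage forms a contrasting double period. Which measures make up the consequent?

In a double period the first pair of phrases (ending half cadence) is the large antecedent and the second pair (ending perfect authentic cadence) is the large consequent; the consequent is measures 9–16.

measures 9–16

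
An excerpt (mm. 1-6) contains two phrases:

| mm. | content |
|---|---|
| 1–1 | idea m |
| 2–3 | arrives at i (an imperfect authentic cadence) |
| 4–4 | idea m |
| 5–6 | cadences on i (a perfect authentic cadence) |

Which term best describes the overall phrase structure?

parallel period

Phrase 1 ends with an imperfect authentic cadence (weaker) and phrase 2 with a perfect authentic cadence (stronger): antecedent + consequent = a period.
The two phrases open with the same material (m / m), so the period is parallel.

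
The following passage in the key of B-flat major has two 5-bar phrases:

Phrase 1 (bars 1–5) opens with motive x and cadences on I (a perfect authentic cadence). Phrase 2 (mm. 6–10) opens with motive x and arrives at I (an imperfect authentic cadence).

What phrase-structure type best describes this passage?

phrase group

The second phrase closes with an imperfect authentic cadence, which is not stronger than the first phrase's perfect authentic cadence; without a weak→strong cadential pair there is no antecedent–consequent relationship, so this is a phrase group rather than a period.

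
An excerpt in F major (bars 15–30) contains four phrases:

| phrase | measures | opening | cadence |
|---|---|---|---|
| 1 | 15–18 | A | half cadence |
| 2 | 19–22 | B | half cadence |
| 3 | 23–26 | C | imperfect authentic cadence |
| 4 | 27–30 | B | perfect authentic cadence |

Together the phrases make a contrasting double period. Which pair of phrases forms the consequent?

phrases 3 and 4

In a double period the first pair of phrases (ending half cadence) is the large antecedent and the second pair (ending perfect authentic cadence) is the large consequent; the consequent is phrases 3 and 4.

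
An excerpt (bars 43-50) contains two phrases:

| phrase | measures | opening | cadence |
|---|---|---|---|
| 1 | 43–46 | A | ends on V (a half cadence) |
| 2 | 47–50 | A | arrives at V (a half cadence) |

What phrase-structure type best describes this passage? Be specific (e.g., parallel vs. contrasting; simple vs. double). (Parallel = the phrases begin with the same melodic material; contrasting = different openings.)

Both phrases have the same opening (A) and the same cadence (half cadence): the second is a restatement, not a consequent, so this is a repeated phrase rather than a period.

repeated phrase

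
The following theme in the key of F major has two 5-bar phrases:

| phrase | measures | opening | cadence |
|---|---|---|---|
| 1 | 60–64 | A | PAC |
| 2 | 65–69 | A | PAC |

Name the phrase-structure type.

repeated phrase

Both phrases have the same opening (A) and the same cadence (perfect authentic cadence): the second is a restatement, not a consequent, so this is a repeated phrase rather than a period.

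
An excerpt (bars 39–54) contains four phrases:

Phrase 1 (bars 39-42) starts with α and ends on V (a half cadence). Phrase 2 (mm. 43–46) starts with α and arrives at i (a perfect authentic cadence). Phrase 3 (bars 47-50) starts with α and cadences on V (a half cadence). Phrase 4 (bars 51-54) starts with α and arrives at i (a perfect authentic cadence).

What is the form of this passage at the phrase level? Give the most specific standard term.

The cadence pattern HC–PAC–HC–PAC is weak–strong twice, and phrases 3–4 restate phrases 1–2: a period heard twice, not a double period (which would end weakly at phrase 2).

repeated period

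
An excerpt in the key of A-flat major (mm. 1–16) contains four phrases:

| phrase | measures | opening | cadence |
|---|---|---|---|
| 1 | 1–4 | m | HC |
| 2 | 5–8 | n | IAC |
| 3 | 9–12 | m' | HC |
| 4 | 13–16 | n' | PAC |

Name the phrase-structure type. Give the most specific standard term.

Four phrases in two halves: the first half (mm. 1–8) ends with an imperfect authentic cadence, the second (measures 9–16) with a perfect authentic cadence — a large antecedent–consequent pair, i.e. a double period.
Phrase 3 begins with the same material as phrase 1, making it parallel.

parallel double period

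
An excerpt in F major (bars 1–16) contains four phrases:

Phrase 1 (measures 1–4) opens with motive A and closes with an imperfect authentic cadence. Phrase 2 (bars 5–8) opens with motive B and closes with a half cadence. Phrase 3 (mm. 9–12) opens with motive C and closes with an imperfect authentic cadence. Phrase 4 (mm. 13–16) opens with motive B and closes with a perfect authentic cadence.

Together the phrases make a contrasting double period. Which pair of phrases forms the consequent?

phrases 3 and 4

In a double period the first pair of phrases (ending half cadence) is the large antecedent and the second pair (ending perfect authentic cadence) is the large consequent; the consequent is phrases 3 and 4.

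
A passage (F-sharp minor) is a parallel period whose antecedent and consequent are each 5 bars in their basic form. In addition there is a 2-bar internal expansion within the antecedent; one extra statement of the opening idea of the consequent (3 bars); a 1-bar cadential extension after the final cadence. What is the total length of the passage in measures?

16 measures

Basic parallel period: 5 + 5 = 10 bars.
10 (basic form) + 2 (internal expansion) + 3 (extra statement) + 1 (cadential extension) = 16.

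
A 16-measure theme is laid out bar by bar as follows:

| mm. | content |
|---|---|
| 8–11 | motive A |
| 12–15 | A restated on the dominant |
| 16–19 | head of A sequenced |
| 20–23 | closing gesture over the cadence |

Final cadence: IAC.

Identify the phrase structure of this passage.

sentence

Basic idea (measures 8–11) + its repetition (mm. 12–15) form the presentation; fragmentation and cadence (mm. 16–23) form the continuation — the 16-bar whole is a sentence.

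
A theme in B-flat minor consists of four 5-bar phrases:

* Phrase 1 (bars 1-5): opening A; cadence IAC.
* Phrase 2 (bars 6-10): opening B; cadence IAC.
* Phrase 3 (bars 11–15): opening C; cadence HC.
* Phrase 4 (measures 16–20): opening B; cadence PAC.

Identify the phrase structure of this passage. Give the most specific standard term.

Four phrases in two halves: the first half (mm. 1–10) ends with an imperfect authentic cadence, the second (mm. 11–20) with a perfect authentic cadence — a large antecedent–consequent pair, i.e. a double period.
Phrase 3 begins with different material from phrase 1, making it contrasting.

contrasting double period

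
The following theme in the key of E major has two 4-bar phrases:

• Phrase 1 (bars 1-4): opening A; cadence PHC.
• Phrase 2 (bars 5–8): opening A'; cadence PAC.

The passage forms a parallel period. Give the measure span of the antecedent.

measures 1–4

The phrase ending with the weaker cadence (Phrygian half cadence) is the antecedent; the one ending more conclusively (perfect authentic cadence) is the consequent. The antecedent is measures 1–4.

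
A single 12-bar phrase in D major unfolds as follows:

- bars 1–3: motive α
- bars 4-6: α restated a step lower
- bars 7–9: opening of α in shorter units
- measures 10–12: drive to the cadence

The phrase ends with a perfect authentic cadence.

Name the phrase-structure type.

sentence

Basic idea (mm. 1–3) + its repetition (measures 4–6) form the presentation; fragmentation and cadence (measures 7–12) form the continuation — the 12-bar whole is a sentence.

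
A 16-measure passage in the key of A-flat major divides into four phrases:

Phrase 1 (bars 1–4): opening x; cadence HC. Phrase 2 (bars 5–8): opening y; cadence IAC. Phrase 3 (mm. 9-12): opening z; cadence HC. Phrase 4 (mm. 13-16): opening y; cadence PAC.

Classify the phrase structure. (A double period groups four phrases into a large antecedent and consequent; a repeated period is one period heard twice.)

Four phrases in two halves: the first half (mm. 1–8) ends with an imperfect authentic cadence, the second (mm. 9-16) with a perfect authentic cadence — a large antecedent–consequent pair, i.e. a double period.
Phrase 3 begins with different material from phrase 1, making it contrasting.

contrasting double period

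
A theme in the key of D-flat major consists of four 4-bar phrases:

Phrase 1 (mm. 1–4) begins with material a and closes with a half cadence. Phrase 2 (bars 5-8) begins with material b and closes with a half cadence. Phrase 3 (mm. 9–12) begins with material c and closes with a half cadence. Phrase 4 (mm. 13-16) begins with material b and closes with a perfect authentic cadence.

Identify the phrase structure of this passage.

contrasting double period

Four phrases in two halves: the first half (bars 1-8) ends with a half cadence, the second (measures 9–16) with a perfect authentic cadence — a large antecedent–consequent pair, i.e. a double period.
Phrase 3 begins with different material from phrase 1, making it contrasting.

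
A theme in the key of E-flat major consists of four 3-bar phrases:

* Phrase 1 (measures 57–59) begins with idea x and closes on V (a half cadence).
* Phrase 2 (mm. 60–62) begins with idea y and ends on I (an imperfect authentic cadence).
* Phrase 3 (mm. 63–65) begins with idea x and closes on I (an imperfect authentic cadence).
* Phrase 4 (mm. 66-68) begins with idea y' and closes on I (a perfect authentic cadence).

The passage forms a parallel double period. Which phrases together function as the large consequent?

In a double period the first pair of phrases (ending imperfect authentic cadence) is the large antecedent and the second pair (ending perfect authentic cadence) is the large consequent; the consequent is phrases 3 and 4.

phrases 3 and 4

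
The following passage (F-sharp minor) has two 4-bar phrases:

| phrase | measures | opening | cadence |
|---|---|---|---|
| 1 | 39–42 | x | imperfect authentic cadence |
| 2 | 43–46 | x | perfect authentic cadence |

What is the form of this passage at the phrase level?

parallel period

Phrase 1 ends with an imperfect authentic cadence (weaker) and phrase 2 with a perfect authentic cadence (stronger): antecedent + consequent = a period.
The two phrases open with the same material (x / x), so the period is parallel.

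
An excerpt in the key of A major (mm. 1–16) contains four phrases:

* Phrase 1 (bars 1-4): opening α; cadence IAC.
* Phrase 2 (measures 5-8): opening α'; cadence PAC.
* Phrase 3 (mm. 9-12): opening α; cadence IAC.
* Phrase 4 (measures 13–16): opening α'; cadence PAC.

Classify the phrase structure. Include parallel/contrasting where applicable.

The cadence pattern IAC–PAC–IAC–PAC is weak–strong twice, and phrases 3–4 restate phrases 1–2: a period heard twice, not a double period (which would end weakly at phrase 2).

repeated period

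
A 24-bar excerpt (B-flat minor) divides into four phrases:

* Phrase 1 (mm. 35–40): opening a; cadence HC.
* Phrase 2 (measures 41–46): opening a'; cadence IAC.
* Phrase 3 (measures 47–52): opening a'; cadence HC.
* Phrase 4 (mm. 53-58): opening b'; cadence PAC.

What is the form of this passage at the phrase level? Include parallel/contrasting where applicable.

parallel double period

Four phrases in two halves: the first half (measures 35–46) ends with an imperfect authentic cadence, the second (mm. 47-58) with a perfect authentic cadence — a large antecedent–consequent pair, i.e. a double period.
Phrase 3 begins with the same material as phrase 1, making it parallel.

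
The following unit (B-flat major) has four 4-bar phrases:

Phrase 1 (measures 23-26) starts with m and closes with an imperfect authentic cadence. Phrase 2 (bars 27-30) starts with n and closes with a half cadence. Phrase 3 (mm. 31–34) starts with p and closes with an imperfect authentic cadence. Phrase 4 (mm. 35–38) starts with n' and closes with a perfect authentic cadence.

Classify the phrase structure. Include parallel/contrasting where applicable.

contrasting double period

Four phrases in two halves: the first half (mm. 23–30) ends with a half cadence, the second (bars 31–38) with a perfect authentic cadence — a large antecedent–consequent pair, i.e. a double period.
Phrase 3 begins with different material from phrase 1, making it contrasting.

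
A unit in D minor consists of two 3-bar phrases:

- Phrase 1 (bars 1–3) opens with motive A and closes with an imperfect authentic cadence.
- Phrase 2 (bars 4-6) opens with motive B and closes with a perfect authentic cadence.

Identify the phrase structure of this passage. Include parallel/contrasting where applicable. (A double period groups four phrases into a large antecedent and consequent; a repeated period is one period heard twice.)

contrasting period

Phrase 1 ends with an imperfect authentic cadence (weaker) and phrase 2 with a perfect authentic cadence (stronger): antecedent + consequent = a period.
The two phrases open with different material (A / B), so the period is contrasting.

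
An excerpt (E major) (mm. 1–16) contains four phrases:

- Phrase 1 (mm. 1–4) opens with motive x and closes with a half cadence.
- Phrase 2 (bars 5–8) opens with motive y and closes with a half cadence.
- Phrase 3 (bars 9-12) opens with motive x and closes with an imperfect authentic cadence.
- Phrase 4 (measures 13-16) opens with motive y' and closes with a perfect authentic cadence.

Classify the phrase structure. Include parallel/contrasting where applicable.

Four phrases in two halves: the first half (measures 1–8) ends with a half cadence, the second (mm. 9-16) with a perfect authentic cadence — a large antecedent–consequent pair, i.e. a double period.
Phrase 3 begins with the same material as phrase 1, making it parallel.

parallel double period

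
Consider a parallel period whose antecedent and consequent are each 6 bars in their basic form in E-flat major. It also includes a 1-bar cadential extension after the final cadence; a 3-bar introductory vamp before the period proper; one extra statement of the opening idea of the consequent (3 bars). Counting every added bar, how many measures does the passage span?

Basic parallel period: 6 + 6 = 12 bars.
12 (basic form) + 1 (cadential extension) + 3 (introduction) + 3 (extra statement) = 19.

19 measures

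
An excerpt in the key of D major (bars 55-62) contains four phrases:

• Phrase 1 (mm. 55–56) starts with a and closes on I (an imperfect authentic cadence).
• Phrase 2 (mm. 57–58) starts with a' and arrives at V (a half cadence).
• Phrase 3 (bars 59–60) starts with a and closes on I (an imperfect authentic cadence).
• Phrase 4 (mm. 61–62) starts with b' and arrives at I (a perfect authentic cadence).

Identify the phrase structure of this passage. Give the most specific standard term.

parallel double period

Four phrases in two halves: the first half (measures 55–58) ends with a half cadence, the second (mm. 59-62) with a perfect authentic cadence — a large antecedent–consequent pair, i.e. a double period.
Phrase 3 begins with the same material as phrase 1, making it parallel.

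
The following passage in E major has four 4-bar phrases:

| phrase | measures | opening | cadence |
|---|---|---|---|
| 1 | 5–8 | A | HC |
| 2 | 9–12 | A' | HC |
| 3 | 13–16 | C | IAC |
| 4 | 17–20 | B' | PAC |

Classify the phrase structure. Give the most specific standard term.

contrasting double period

Four phrases in two halves: the first half (bars 5–12) ends with a half cadence, the second (mm. 13-20) with a perfect authentic cadence — a large antecedent–consequent pair, i.e. a double period.
Phrase 3 begins with different material from phrase 1, making it contrasting.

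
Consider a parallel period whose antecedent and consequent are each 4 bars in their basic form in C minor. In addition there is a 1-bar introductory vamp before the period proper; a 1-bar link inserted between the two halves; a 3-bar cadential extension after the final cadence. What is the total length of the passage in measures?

Basic parallel period: 4 + 4 = 8 bars.
8 (basic form) + 1 (introduction) + 1 (link) + 3 (cadential extension) = 13.

13 measures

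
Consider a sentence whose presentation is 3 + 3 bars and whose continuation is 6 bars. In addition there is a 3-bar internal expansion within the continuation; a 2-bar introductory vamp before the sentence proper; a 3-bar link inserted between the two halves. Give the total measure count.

Basic sentence: 3 + 3 + 6 = 12 bars.
12 (basic form) + 3 (internal expansion) + 2 (introduction) + 3 (link) = 20.

20 measures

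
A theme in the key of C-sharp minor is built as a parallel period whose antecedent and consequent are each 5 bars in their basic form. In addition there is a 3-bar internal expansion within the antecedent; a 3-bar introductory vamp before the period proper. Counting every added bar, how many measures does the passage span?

Basic parallel period: 5 + 5 = 10 bars.
10 (basic form) + 3 (internal expansion) + 3 (introduction) = 16.

16 measures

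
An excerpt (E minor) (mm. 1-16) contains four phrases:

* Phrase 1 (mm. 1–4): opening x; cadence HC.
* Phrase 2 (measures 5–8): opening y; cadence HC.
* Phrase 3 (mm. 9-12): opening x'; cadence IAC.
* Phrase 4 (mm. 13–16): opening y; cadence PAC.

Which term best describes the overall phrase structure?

Four phrases in two halves: the first half (mm. 1–8) ends with a half cadence, the second (mm. 9–16) with a perfect authentic cadence — a large antecedent–consequent pair, i.e. a double period.
Phrase 3 begins with the same material as phrase 1, making it parallel.

parallel double period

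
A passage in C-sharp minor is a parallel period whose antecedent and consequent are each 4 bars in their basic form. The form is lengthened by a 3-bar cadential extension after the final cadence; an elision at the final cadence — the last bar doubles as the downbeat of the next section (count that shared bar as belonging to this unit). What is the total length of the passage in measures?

11 measures

Basic parallel period: 4 + 4 = 8 bars.
8 (basic form) + 3 (cadential extension) = 11.
The elision shares a bar with the next section but does not change this unit's count.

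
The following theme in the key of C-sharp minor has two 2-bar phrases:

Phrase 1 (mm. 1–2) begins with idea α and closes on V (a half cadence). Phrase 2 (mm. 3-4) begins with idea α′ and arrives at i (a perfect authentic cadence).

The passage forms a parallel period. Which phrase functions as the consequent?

The phrase ending with the weaker cadence (half cadence) is the antecedent; the one ending more conclusively (perfect authentic cadence) is the consequent. The consequent is phrase 2.

phrase 2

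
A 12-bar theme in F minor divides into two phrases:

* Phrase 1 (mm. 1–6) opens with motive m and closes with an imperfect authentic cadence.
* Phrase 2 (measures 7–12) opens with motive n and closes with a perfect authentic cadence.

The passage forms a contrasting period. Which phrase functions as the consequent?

phrase 2

The phrase ending with the weaker cadence (imperfect authentic cadence) is the antecedent; the one ending more conclusively (perfect authentic cadence) is the consequent. The consequent is phrase 2.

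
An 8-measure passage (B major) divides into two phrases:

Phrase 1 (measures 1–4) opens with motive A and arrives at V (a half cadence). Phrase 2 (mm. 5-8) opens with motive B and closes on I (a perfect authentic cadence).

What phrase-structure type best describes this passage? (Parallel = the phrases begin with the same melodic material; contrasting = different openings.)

contrasting period

Phrase 1 ends with a half cadence (weaker) and phrase 2 with a perfect authentic cadence (stronger): antecedent + consequent = a period.
The two phrases open with different material (A / B), so the period is contrasting.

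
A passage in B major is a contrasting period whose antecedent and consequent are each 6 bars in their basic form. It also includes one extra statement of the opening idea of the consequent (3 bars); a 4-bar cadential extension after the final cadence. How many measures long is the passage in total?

Basic contrasting period: 6 + 6 = 12 bars.
12 (basic form) + 3 (extra statement) + 4 (cadential extension) = 19.

19 measures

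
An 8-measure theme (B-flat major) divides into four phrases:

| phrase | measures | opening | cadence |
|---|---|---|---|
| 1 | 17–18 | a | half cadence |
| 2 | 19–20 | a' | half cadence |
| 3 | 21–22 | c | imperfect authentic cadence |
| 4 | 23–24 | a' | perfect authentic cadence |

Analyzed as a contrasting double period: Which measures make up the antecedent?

In a double period the four phrases pair into a large antecedent (phrases 1–2, ending half cadence) and a large consequent (phrases 3–4, ending perfect authentic cadence). The antecedent spans measures 17–20.

measures 17–20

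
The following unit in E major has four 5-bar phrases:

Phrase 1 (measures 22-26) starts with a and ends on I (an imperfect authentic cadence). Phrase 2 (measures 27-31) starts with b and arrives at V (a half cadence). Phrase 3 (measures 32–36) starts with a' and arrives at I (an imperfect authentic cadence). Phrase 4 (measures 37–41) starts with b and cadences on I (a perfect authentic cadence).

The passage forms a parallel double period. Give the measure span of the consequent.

measures 32–41

In a double period the first pair of phrases (ending half cadence) is the large antecedent and the second pair (ending perfect authentic cadence) is the large consequent; the consequent is measures 32–41.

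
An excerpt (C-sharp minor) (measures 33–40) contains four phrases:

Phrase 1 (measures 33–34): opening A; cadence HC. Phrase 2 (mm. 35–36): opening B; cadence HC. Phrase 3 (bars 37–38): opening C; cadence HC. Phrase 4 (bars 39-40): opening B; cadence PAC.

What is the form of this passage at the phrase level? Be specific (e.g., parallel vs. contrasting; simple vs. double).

contrasting double period

Four phrases in two halves: the first half (bars 33–36) ends with a half cadence, the second (bars 37-40) with a perfect authentic cadence — a large antecedent–consequent pair, i.e. a double period.
Phrase 3 begins with different material from phrase 1, making it contrasting.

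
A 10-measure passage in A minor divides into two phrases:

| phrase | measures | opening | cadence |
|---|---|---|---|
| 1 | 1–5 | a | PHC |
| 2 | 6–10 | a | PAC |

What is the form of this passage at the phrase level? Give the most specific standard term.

Phrase 1 ends with a Phrygian half cadence (weaker) and phrase 2 with a perfect authentic cadence (stronger): antecedent + consequent = a period.
The two phrases open with the same material (a / a), so the period is parallel.

parallel period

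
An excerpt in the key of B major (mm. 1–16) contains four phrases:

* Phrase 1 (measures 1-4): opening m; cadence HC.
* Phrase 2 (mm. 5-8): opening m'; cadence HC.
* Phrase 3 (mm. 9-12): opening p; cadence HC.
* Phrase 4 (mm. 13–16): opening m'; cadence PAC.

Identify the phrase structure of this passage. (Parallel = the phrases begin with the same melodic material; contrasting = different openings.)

contrasting double period

Four phrases in two halves: the first half (mm. 1-8) ends with a half cadence, the second (measures 9–16) with a perfect authentic cadence — a large antecedent–consequent pair, i.e. a double period.
Phrase 3 begins with different material from phrase 1, making it contrasting.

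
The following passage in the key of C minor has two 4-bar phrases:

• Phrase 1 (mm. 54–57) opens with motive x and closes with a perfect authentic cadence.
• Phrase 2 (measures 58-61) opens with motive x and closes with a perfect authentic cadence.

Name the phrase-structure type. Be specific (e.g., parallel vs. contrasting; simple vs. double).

Both phrases have the same opening (x) and the same cadence (perfect authentic cadence): the second is a restatement, not a consequent, so this is a repeated phrase rather than a period.

repeated phrase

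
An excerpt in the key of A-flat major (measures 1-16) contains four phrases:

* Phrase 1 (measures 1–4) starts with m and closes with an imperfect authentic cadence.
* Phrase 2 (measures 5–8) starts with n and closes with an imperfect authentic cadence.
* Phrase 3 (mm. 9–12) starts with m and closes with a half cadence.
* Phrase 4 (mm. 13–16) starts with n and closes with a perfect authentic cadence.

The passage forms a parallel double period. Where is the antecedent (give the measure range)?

measures 1–8

In a double period the four phrases pair into a large antecedent (phrases 1–2, ending imperfect authentic cadence) and a large consequent (phrases 3–4, ending perfect authentic cadence). The antecedent spans mm. 1–8.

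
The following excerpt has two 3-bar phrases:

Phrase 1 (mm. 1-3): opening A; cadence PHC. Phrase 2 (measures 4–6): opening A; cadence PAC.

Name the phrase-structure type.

Phrase 1 ends with a Phrygian half cadence (weaker) and phrase 2 with a perfect authentic cadence (stronger): antecedent + consequent = a period.
The two phrases open with the same material (A / A), so the period is parallel.

parallel period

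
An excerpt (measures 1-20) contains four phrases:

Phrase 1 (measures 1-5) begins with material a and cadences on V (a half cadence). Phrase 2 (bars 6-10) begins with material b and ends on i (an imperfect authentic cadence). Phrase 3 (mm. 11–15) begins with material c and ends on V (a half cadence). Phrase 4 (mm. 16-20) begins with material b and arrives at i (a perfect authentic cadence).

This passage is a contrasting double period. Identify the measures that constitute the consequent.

measures 11–20

In a double period the four phrases pair into a large antecedent (phrases 1–2, ending imperfect authentic cadence) and a large consequent (phrases 3–4, ending perfect authentic cadence). The consequent spans bars 11-20.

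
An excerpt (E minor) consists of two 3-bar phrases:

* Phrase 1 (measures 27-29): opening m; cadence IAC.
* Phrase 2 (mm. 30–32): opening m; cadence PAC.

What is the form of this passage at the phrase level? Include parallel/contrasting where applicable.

parallel period

Phrase 1 ends with an imperfect authentic cadence (weaker) and phrase 2 with a perfect authentic cadence (stronger): antecedent + consequent = a period.
The two phrases open with the same material (m / m), so the period is parallel.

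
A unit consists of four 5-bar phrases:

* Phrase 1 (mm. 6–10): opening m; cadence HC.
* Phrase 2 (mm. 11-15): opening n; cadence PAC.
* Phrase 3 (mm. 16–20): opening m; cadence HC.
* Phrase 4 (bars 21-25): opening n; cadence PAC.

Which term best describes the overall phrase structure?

repeated period

The cadence pattern HC–PAC–HC–PAC is weak–strong twice, and phrases 3–4 restate phrases 1–2: a period heard twice, not a double period (which would end weakly at phrase 2).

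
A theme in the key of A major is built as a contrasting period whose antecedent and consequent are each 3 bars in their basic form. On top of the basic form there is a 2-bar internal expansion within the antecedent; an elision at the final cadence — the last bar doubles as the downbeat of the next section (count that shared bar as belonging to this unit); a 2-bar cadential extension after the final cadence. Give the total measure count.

10 measures

Basic contrasting period: 3 + 3 = 6 bars.
6 (basic form) + 2 (internal expansion) + 2 (cadential extension) = 10.
The elision shares a bar with the next section but does not change this unit's count.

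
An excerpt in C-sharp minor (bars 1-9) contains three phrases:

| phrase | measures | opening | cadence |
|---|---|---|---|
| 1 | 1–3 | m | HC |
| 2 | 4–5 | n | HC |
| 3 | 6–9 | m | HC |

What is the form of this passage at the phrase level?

The final phrase closes with a half cadence, which is not stronger than the preceding half cadence; the 3 phrases lack an overall antecedent–consequent design and so form a phrase group.

phrase group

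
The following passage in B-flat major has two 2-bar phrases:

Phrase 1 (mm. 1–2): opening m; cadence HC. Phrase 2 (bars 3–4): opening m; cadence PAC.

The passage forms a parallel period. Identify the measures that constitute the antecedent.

measures 1–2

The antecedent is the phrase ending with the weaker cadence (half cadence, phrase 1) and the consequent the one ending more conclusively (perfect authentic cadence, phrase 2); the antecedent is mm. 1–2.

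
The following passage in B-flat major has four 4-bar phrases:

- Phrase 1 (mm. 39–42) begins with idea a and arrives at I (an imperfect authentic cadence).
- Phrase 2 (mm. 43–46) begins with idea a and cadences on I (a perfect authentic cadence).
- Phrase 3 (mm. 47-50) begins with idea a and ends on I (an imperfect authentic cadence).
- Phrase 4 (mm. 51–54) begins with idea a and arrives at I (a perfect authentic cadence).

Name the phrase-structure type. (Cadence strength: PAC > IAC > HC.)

The cadence pattern IAC–PAC–IAC–PAC is weak–strong twice, and phrases 3–4 restate phrases 1–2: a period heard twice, not a double period (which would end weakly at phrase 2).

repeated period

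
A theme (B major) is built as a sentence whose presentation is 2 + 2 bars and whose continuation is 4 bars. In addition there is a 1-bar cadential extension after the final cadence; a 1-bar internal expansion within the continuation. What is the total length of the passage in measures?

10 measures

Basic sentence: 2 + 2 + 4 = 8 bars.
8 (basic form) + 1 (cadential extension) + 1 (internal expansion) = 10.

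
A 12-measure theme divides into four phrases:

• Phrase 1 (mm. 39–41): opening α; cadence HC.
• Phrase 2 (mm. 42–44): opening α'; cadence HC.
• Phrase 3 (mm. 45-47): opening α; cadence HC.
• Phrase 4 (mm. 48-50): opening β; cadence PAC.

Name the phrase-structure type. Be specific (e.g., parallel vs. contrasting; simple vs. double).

Four phrases in two halves: the first half (mm. 39–44) ends with a half cadence, the second (bars 45-50) with a perfect authentic cadence — a large antecedent–consequent pair, i.e. a double period.
Phrase 3 begins with the same material as phrase 1, making it parallel.

parallel double period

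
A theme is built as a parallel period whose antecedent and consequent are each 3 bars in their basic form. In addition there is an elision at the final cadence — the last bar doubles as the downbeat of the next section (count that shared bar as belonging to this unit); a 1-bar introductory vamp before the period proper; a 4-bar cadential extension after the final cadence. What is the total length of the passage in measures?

11 measures

Basic parallel period: 3 + 3 = 6 bars.
6 (basic form) + 1 (introduction) + 4 (cadential extension) = 11.
The elision shares a bar with the next section but does not change this unit's count.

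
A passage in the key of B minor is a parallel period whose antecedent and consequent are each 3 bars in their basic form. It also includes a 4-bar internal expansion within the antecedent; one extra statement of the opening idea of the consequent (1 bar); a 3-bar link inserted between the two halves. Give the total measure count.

14 measures

Basic parallel period: 3 + 3 = 6 bars.
6 (basic form) + 4 (internal expansion) + 1 (extra statement) + 3 (link) = 14.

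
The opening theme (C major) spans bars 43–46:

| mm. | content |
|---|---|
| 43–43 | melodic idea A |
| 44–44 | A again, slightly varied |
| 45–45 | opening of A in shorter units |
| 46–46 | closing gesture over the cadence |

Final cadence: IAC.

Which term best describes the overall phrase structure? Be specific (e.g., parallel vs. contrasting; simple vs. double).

Basic idea (measure 43) + its repetition (bar 44) form the presentation; fragmentation and cadence (mm. 45–46) form the continuation — the 4-bar whole is a sentence.

sentence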